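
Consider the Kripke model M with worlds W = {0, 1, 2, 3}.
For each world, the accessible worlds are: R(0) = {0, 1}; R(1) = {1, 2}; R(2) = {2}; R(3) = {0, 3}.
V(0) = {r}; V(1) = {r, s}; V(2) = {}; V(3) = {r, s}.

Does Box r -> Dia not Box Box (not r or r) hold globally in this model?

Let φ = Box r -> Dia not Box Box (not r or r). Evaluate φ at each world:
  0 (successors {0, 1}): φ is false.
  1 (successors {1, 2}): φ is true.
  2 (successors {2}): φ is true.
  3 (successors {0, 3}): φ is false.
Detail at 0 (counterexample):
  At 0: Box r is true, Dia not Box Box (not r or r) is false, so Box r -> Dia not Box Box (not r or r) is false.
    At 0: Box r requires r at every successor {0, 1}.
      At 0: r is true.
      At 1: r is true.
    So Box r is true at 0.
    At 0: Dia not Box Box (not r or r) requires not Box Box (not r or r) at some successor in {0, 1}.
      At 0: not Box Box (not r or r) is false.
      At 1: not Box Box (not r or r) is false.
    So Dia not Box Box (not r or r) is false at 0.

No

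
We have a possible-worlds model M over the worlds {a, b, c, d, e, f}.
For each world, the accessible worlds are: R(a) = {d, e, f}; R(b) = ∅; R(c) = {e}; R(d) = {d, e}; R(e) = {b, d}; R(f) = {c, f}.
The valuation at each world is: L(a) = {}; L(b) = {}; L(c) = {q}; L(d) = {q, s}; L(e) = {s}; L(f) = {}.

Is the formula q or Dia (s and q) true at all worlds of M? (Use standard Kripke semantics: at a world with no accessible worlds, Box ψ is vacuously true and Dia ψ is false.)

No

Recall that Dia ψ holds at a world iff ψ holds at some accessible world.
Let φ = q or Dia (s and q). Evaluate φ at each world:
  a (successors {d, e, f}): φ is true.
  b (successors ∅): φ is false.
  c (successors {e}): φ is true.
  d (successors {d, e}): φ is true.
  e (successors {b, d}): φ is true.
  f (successors {c, f}): φ is false.
Detail at b (counterexample):
  At b: q is false, Dia (s and q) is false, so q or Dia (s and q) is false.
    At b: no accessible worlds, so Dia (s and q) is false.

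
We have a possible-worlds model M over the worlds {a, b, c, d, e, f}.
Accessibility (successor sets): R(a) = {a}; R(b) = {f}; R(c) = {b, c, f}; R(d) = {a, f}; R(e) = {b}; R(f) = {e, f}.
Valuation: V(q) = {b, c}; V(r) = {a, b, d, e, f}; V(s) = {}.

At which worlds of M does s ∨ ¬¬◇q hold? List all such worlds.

c, e

Let φ = s ∨ ¬¬◇q. Evaluate φ at each world:
  a (successors {a}): φ is false.
  b (successors {f}): φ is false.
  c (successors {b, c, f}): φ is true.
  d (successors {a, f}): φ is false.
  e (successors {b}): φ is true.
  f (successors {e, f}): φ is false.
For instance, at f:
  At f: s is false, ¬¬◇q is false, so s ∨ ¬¬◇q is false.
    At f: ¬◇q is true, so ¬¬◇q is false.
      At f: ◇q is false, so ¬◇q is true.
Satisfying worlds: {c, e}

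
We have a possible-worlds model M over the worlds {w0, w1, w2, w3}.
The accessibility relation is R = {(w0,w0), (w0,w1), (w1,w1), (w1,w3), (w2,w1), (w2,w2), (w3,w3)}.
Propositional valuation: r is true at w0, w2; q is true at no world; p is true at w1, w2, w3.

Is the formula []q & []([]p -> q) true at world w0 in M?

Recall that []ψ holds at a world iff ψ holds at every accessible world, and <>ψ holds iff ψ holds at some accessible world.
At w0: []q is false, []([]p -> q) is false, so []q & []([]p -> q) is false.
  At w0: []q requires q at every successor {w0, w1}.
    q fails at w0, so []q is false at w0.
  At w0: []([]p -> q) requires []p -> q at every successor {w0, w1}.
    []p -> q fails at w1, so []([]p -> q) is false at w0.
      At w1: []p is true, q is false, so []p -> q is false.

No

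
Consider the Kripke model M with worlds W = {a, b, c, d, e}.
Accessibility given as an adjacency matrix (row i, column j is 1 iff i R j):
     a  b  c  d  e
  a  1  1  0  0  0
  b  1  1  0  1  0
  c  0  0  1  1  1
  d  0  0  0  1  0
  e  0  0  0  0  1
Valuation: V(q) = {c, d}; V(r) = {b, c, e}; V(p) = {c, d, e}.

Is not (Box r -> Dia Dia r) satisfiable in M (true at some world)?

No

Let φ = not (Box r -> Dia Dia r). Evaluate φ at each world:
  a (successors {a, b}): φ is false.
  b (successors {a, b, d}): φ is false.
  c (successors {c, d, e}): φ is false.
  d (successors {d}): φ is false.
  e (successors {e}): φ is false.
For instance, at e:
  At e: Box r -> Dia Dia r is true, so not (Box r -> Dia Dia r) is false.
    At e: Box r is true, Dia Dia r is true, so Box r -> Dia Dia r is true.
      At e: Box r requires r at every successor {e}.
        At e: r is true.
      So Box r is true at e.
      At e: Dia Dia r requires Dia r at some successor in {e}.
        Dia r holds at e, so Dia Dia r is true at e.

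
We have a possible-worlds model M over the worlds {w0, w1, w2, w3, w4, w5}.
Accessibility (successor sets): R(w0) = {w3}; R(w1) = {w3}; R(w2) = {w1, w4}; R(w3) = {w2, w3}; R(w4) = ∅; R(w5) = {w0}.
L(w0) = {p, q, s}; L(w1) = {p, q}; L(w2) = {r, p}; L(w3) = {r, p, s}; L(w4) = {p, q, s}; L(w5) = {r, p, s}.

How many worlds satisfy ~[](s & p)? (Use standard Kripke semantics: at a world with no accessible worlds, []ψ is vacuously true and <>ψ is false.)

Let φ = ~[](s & p). Evaluate φ at each world:
  w0 (successors {w3}): φ is false.
  w1 (successors {w3}): φ is false.
  w2 (successors {w1, w4}): φ is true.
  w3 (successors {w2, w3}): φ is true.
  w4 (successors ∅): φ is false.
  w5 (successors {w0}): φ is false.
For instance, at w1:
  At w1: [](s & p) is true, so ~[](s & p) is false.
    At w1: [](s & p) requires s & p at every successor {w3}.
      At w3: s & p is true.
    So [](s & p) is true at w1.
Satisfying worlds: {w2, w3}

2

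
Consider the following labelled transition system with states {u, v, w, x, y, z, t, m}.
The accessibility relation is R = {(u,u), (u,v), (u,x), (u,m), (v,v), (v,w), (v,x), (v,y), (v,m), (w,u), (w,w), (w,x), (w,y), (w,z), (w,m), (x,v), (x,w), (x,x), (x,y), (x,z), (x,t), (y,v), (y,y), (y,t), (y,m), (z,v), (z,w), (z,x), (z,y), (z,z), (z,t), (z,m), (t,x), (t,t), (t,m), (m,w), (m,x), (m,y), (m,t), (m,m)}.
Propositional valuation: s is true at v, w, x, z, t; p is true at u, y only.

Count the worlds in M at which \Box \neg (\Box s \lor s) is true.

0

Recall that \Box ψ holds at a world iff ψ holds at every accessible world, and \Diamond ψ holds iff ψ holds at some accessible world.
Let φ = \Box \neg (\Box s \lor s). Evaluate φ at each world:
  u (successors {u, v, x, m}): φ is false.
  v (successors {v, w, x, y, m}): φ is false.
  w (successors {u, w, x, y, z, m}): φ is false.
  x (successors {v, w, x, y, z, t}): φ is false.
  y (successors {v, y, t, m}): φ is false.
  z (successors {v, w, x, y, z, t, m}): φ is false.
  t (successors {x, t, m}): φ is false.
  m (successors {w, x, y, t, m}): φ is false.
For instance, at v:
  At v: \Box \neg (\Box s \lor s) requires \neg (\Box s \lor s) at every successor {v, w, x, y, m}.
    \neg (\Box s \lor s) fails at v, so \Box \neg (\Box s \lor s) is false at v.
      At v: \Box s \lor s is true, so \neg (\Box s \lor s) is false.
Satisfying worlds: none.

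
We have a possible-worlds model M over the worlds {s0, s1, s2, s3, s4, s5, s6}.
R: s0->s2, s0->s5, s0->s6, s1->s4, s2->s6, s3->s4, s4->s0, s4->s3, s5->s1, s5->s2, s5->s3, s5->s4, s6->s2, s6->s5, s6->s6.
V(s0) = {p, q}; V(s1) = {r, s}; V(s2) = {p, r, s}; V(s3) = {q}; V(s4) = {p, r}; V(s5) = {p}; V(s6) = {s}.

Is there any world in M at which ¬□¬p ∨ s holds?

Yes

Let φ = ¬□¬p ∨ s. Evaluate φ at each world:
  s0 (successors {s2, s5, s6}): φ is true.
  s1 (successors {s4}): φ is true.
  s2 (successors {s6}): φ is true.
  s3 (successors {s4}): φ is true.
  s4 (successors {s0, s3}): φ is true.
  s5 (successors {s1, s2, s3, s4}): φ is true.
  s6 (successors {s2, s5, s6}): φ is true.
Detail at s0 (witness):
  At s0: ¬□¬p is true, s is false, so ¬□¬p ∨ s is true.
    At s0: □¬p is false, so ¬□¬p is true.
      At s0: □¬p requires ¬p at every successor {s2, s5, s6}.
        ¬p fails at s2, so □¬p is false at s0.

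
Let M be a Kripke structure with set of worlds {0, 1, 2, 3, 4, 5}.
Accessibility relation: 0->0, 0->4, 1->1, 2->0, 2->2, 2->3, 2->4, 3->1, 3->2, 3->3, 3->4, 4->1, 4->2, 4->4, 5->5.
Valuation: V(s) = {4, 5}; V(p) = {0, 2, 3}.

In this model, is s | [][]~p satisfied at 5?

At 5: s is true, [][]~p is true, so s | [][]~p is true.
  At 5: [][]~p requires []~p at every successor {5}.
      At 5: []~p requires ~p at every successor {5}.
        At 5: ~p is true.
      So []~p is true at 5.
  So [][]~p is true at 5.

Yes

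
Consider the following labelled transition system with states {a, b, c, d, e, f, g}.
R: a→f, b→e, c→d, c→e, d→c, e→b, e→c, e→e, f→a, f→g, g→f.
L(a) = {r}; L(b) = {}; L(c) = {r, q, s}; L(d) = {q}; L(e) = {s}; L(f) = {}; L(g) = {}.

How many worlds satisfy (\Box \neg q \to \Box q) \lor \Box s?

4

Recall that \Box ψ holds at a world iff ψ holds at every accessible world, and \Diamond ψ holds iff ψ holds at some accessible world.
Let φ = (\Box \neg q \to \Box q) \lor \Box s. Evaluate φ at each world:
  a (successors {f}): φ is false.
  b (successors {e}): φ is true.
  c (successors {d, e}): φ is true.
  d (successors {c}): φ is true.
  e (successors {b, c, e}): φ is true.
  f (successors {a, g}): φ is false.
  g (successors {f}): φ is false.
For instance, at d:
  At d: \Box \neg q \to \Box q is true, \Box s is true, so (\Box \neg q \to \Box q) \lor \Box s is true.
    At d: \Box \neg q is false, \Box q is true, so \Box \neg q \to \Box q is true.
      At d: \Box \neg q requires \neg q at every successor {c}.
        \neg q fails at c, so \Box \neg q is false at d.
      At d: \Box q requires q at every successor {c}.
        At c: q is true.
      So \Box q is true at d.
    At d: \Box s requires s at every successor {c}.
      At c: s is true.
    So \Box s is true at d.
Satisfying worlds: {b, c, d, e}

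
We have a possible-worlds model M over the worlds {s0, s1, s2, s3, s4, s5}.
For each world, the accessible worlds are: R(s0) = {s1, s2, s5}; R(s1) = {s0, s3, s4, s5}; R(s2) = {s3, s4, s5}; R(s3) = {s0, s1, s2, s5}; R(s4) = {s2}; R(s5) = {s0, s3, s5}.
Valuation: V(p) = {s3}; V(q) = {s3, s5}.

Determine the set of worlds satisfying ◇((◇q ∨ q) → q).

s0, s1, s2, s3, s5

Let φ = ◇((◇q ∨ q) → q). Evaluate φ at each world:
  s0 (successors {s1, s2, s5}): φ is true.
  s1 (successors {s0, s3, s4, s5}): φ is true.
  s2 (successors {s3, s4, s5}): φ is true.
  s3 (successors {s0, s1, s2, s5}): φ is true.
  s4 (successors {s2}): φ is false.
  s5 (successors {s0, s3, s5}): φ is true.
For instance, at s2:
  At s2: ◇((◇q ∨ q) → q) requires (◇q ∨ q) → q at some successor in {s3, s4, s5}.
    (◇q ∨ q) → q holds at s3, so ◇((◇q ∨ q) → q) is true at s2.
      At s3: ◇q ∨ q is true, q is true, so (◇q ∨ q) → q is true.
Satisfying worlds: {s0, s1, s2, s3, s5}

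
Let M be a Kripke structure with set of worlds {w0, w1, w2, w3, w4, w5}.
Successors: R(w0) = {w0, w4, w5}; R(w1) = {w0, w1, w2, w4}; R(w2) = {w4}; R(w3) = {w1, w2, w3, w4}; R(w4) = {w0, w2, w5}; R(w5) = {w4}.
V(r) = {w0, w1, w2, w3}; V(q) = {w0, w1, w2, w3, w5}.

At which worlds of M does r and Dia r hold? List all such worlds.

w0, w1, w3

Let φ = r and Dia r. Evaluate φ at each world:
  w0 (successors {w0, w4, w5}): φ is true.
  w1 (successors {w0, w1, w2, w4}): φ is true.
  w2 (successors {w4}): φ is false.
  w3 (successors {w1, w2, w3, w4}): φ is true.
  w4 (successors {w0, w2, w5}): φ is false.
  w5 (successors {w4}): φ is false.
For instance, at w2:
  At w2: r is true, Dia r is false, so r and Dia r is false.
    At w2: Dia r requires r at some successor in {w4}.
      At w4: r is false.
    So Dia r is false at w2.
Satisfying worlds: {w0, w1, w3}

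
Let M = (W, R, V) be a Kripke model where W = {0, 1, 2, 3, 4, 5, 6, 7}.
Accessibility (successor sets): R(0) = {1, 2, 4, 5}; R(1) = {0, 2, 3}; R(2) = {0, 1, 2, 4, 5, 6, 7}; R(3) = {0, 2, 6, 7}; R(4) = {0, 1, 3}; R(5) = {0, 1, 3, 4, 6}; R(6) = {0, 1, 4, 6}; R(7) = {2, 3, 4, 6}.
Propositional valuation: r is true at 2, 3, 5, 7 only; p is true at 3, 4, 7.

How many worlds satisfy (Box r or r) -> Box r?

4

Let φ = (Box r or r) -> Box r. Evaluate φ at each world:
  0 (successors {1, 2, 4, 5}): φ is true.
  1 (successors {0, 2, 3}): φ is true.
  2 (successors {0, 1, 2, 4, 5, 6, 7}): φ is false.
  3 (successors {0, 2, 6, 7}): φ is false.
  4 (successors {0, 1, 3}): φ is true.
  5 (successors {0, 1, 3, 4, 6}): φ is false.
  6 (successors {0, 1, 4, 6}): φ is true.
  7 (successors {2, 3, 4, 6}): φ is false.
For instance, at 2:
  At 2: Box r or r is true, Box r is false, so (Box r or r) -> Box r is false.
    At 2: Box r is false, r is true, so Box r or r is true.
      At 2: Box r requires r at every successor {0, 1, 2, 4, 5, 6, 7}.
        r fails at 0, so Box r is false at 2.
    At 2: Box r requires r at every successor {0, 1, 2, 4, 5, 6, 7}.
      r fails at 0, so Box r is false at 2.
Satisfying worlds: {0, 1, 4, 6}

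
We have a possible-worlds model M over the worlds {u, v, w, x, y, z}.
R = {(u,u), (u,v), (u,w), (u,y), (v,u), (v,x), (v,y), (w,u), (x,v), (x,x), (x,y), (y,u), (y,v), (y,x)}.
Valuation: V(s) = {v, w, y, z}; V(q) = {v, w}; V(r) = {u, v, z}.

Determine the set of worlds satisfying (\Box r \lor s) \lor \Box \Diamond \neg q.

Let φ = (\Box r \lor s) \lor \Box \Diamond \neg q. Evaluate φ at each world:
  u (successors {u, v, w, y}): φ is true.
  v (successors {u, x, y}): φ is true.
  w (successors {u}): φ is true.
  x (successors {v, x, y}): φ is true.
  y (successors {u, v, x}): φ is true.
  z (successors ∅): φ is true.
For instance, at x:
  At x: \Box r \lor s is false, \Box \Diamond \neg q is true, so (\Box r \lor s) \lor \Box \Diamond \neg q is true.
    At x: \Box r is false, s is false, so \Box r \lor s is false.
      At x: \Box r requires r at every successor {v, x, y}.
        r fails at x, so \Box r is false at x.
    At x: \Box \Diamond \neg q requires \Diamond \neg q at every successor {v, x, y}.
      At v: \Diamond \neg q is true.
      At x: \Diamond \neg q is true.
      At y: \Diamond \neg q is true.
    So \Box \Diamond \neg q is true at x.
Satisfying worlds: {u, v, w, x, y, z}

u, v, w, x, y, z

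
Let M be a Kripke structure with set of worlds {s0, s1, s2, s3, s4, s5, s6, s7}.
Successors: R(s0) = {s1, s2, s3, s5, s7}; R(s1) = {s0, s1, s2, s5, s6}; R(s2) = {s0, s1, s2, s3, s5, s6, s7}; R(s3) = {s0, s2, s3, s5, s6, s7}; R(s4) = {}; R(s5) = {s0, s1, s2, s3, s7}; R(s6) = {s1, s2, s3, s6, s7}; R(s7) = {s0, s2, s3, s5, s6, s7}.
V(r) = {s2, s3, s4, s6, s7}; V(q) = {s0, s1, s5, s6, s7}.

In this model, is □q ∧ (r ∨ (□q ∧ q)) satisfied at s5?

No

Recall that □ψ holds at a world iff ψ holds at every accessible world, and ◇ψ holds iff ψ holds at some accessible world.
At s5: □q is false, r ∨ (□q ∧ q) is false, so □q ∧ (r ∨ (□q ∧ q)) is false.
  At s5: □q requires q at every successor {s0, s1, s2, s3, s7}.
    q fails at s2, so □q is false at s5.
  At s5: r is false, □q ∧ q is false, so r ∨ (□q ∧ q) is false.
    At s5: □q is false, q is true, so □q ∧ q is false.
      At s5: □q requires q at every successor {s0, s1, s2, s3, s7}.
        q fails at s2, so □q is false at s5.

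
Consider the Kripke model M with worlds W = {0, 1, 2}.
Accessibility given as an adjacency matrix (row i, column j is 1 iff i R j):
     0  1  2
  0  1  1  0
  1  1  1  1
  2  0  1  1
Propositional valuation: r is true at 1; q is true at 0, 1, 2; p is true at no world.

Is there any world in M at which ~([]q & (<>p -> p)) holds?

No

Let φ = ~([]q & (<>p -> p)). Evaluate φ at each world:
  0 (successors {0, 1}): φ is false.
  1 (successors {0, 1, 2}): φ is false.
  2 (successors {1, 2}): φ is false.
For instance, at 2:
  At 2: []q & (<>p -> p) is true, so ~([]q & (<>p -> p)) is false.
    At 2: []q is true, <>p -> p is true, so []q & (<>p -> p) is true.
      At 2: []q requires q at every successor {1, 2}.
        At 1: q is true.
        At 2: q is true.
      So []q is true at 2.
      At 2: <>p is false, p is false, so <>p -> p is true.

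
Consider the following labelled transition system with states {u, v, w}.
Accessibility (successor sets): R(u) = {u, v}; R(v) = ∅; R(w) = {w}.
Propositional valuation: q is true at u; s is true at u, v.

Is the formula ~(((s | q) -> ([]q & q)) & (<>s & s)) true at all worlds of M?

Yes

Let φ = ~(((s | q) -> ([]q & q)) & (<>s & s)). Evaluate φ at each world:
  u (successors {u, v}): φ is true.
  v (successors ∅): φ is true.
  w (successors {w}): φ is true.
For instance, at u:
  At u: ((s | q) -> ([]q & q)) & (<>s & s) is false, so ~(((s | q) -> ([]q & q)) & (<>s & s)) is true.
    At u: (s | q) -> ([]q & q) is false, <>s & s is true, so ((s | q) -> ([]q & q)) & (<>s & s) is false.
      At u: s | q is true, []q & q is false, so (s | q) -> ([]q & q) is false.
      At u: <>s is true, s is true, so <>s & s is true.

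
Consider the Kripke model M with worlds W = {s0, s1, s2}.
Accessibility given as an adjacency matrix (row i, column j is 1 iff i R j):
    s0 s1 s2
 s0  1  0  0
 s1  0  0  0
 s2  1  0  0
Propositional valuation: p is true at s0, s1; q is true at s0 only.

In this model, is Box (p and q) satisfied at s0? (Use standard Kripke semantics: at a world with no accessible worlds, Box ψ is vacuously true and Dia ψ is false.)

At s0: Box (p and q) requires p and q at every successor {s0}.
  At s0: p and q is true.
So Box (p and q) is true at s0.

Yes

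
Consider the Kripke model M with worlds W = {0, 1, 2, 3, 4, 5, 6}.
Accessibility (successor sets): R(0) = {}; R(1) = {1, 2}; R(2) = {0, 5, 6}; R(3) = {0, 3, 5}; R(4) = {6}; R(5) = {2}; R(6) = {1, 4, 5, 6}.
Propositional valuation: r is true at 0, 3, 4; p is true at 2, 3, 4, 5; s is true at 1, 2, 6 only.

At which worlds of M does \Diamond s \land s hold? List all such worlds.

Recall that \Diamond ψ holds at a world iff ψ holds at some accessible world.
Let φ = \Diamond s \land s. Evaluate φ at each world:
  0 (successors ∅): φ is false.
  1 (successors {1, 2}): φ is true.
  2 (successors {0, 5, 6}): φ is true.
  3 (successors {0, 3, 5}): φ is false.
  4 (successors {6}): φ is false.
  5 (successors {2}): φ is false.
  6 (successors {1, 4, 5, 6}): φ is true.
For instance, at 6:
  At 6: \Diamond s is true, s is true, so \Diamond s \land s is true.
    At 6: \Diamond s requires s at some successor in {1, 4, 5, 6}.
      s holds at 1, so \Diamond s is true at 6.
Satisfying worlds: {1, 2, 6}

1, 2, 6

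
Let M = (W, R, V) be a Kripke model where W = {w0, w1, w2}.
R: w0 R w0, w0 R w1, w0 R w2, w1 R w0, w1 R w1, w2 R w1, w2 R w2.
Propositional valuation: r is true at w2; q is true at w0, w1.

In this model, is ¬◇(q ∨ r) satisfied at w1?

At w1: ◇(q ∨ r) is true, so ¬◇(q ∨ r) is false.
  At w1: ◇(q ∨ r) requires q ∨ r at some successor in {w0, w1}.
    q ∨ r holds at w0, so ◇(q ∨ r) is true at w1.

No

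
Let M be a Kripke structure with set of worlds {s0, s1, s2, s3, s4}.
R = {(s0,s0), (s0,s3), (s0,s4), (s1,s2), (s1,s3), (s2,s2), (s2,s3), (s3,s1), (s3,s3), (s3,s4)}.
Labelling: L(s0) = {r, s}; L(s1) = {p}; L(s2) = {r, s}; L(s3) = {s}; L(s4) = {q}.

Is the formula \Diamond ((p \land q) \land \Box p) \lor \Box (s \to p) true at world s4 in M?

Yes

At s4: \Diamond ((p \land q) \land \Box p) is false, \Box (s \to p) is true, so \Diamond ((p \land q) \land \Box p) \lor \Box (s \to p) is true.
  At s4: no accessible worlds, so \Diamond ((p \land q) \land \Box p) is false.
  At s4: no accessible worlds, so \Box (s \to p) holds vacuously.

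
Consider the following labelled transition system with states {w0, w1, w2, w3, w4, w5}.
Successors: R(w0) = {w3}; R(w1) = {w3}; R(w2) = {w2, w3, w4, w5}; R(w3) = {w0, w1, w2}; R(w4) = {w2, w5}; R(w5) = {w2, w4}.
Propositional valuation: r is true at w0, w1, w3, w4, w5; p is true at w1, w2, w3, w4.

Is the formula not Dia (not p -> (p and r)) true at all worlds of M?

Recall that Dia ψ holds at a world iff ψ holds at some accessible world.
Let φ = not Dia (not p -> (p and r)). Evaluate φ at each world:
  w0 (successors {w3}): φ is false.
  w1 (successors {w3}): φ is false.
  w2 (successors {w2, w3, w4, w5}): φ is false.
  w3 (successors {w0, w1, w2}): φ is false.
  w4 (successors {w2, w5}): φ is false.
  w5 (successors {w2, w4}): φ is false.
Detail at w0 (counterexample):
  At w0: Dia (not p -> (p and r)) is true, so not Dia (not p -> (p and r)) is false.
    At w0: Dia (not p -> (p and r)) requires not p -> (p and r) at some successor in {w3}.
      not p -> (p and r) holds at w3, so Dia (not p -> (p and r)) is true at w0.

No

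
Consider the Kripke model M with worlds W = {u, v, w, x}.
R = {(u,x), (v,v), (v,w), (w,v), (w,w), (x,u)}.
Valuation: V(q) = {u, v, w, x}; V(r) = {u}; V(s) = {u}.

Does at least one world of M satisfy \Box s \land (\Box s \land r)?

Let φ = \Box s \land (\Box s \land r). Evaluate φ at each world:
  u (successors {x}): φ is false.
  v (successors {v, w}): φ is false.
  w (successors {v, w}): φ is false.
  x (successors {u}): φ is false.
For instance, at w:
  At w: \Box s is false, \Box s \land r is false, so \Box s \land (\Box s \land r) is false.
    At w: \Box s requires s at every successor {v, w}.
      s fails at v, so \Box s is false at w.
    At w: \Box s is false, r is false, so \Box s \land r is false.
      At w: \Box s requires s at every successor {v, w}.
        s fails at v, so \Box s is false at w.

No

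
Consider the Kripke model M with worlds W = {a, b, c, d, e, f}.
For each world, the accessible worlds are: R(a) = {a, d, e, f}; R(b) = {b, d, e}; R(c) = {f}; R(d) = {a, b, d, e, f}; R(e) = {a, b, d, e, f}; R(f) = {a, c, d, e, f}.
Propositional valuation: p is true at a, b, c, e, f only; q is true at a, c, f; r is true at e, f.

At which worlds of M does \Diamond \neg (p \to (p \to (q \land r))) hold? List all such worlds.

a, b, d, e, f

Let φ = \Diamond \neg (p \to (p \to (q \land r))). Evaluate φ at each world:
  a (successors {a, d, e, f}): φ is true.
  b (successors {b, d, e}): φ is true.
  c (successors {f}): φ is false.
  d (successors {a, b, d, e, f}): φ is true.
  e (successors {a, b, d, e, f}): φ is true.
  f (successors {a, c, d, e, f}): φ is true.
For instance, at a:
  At a: \Diamond \neg (p \to (p \to (q \land r))) requires \neg (p \to (p \to (q \land r))) at some successor in {a, d, e, f}.
    \neg (p \to (p \to (q \land r))) holds at a, so \Diamond \neg (p \to (p \to (q \land r))) is true at a.
Satisfying worlds: {a, b, d, e, f}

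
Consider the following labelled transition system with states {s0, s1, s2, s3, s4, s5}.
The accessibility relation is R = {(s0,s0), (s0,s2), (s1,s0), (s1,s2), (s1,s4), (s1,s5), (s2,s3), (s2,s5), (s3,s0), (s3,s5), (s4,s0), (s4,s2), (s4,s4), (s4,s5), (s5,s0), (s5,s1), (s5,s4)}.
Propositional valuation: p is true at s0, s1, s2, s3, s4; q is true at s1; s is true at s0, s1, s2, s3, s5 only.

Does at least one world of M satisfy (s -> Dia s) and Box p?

Recall that Box ψ holds at a world iff ψ holds at every accessible world, and Dia ψ holds iff ψ holds at some accessible world.
Let φ = (s -> Dia s) and Box p. Evaluate φ at each world:
  s0 (successors {s0, s2}): φ is true.
  s1 (successors {s0, s2, s4, s5}): φ is false.
  s2 (successors {s3, s5}): φ is false.
  s3 (successors {s0, s5}): φ is false.
  s4 (successors {s0, s2, s4, s5}): φ is false.
  s5 (successors {s0, s1, s4}): φ is true.
Detail at s0 (witness):
  At s0: s -> Dia s is true, Box p is true, so (s -> Dia s) and Box p is true.
    At s0: s is true, Dia s is true, so s -> Dia s is true.
      At s0: Dia s requires s at some successor in {s0, s2}.
        s holds at s0, so Dia s is true at s0.
    At s0: Box p requires p at every successor {s0, s2}.
      At s0: p is true.
      At s2: p is true.
    So Box p is true at s0.

Yes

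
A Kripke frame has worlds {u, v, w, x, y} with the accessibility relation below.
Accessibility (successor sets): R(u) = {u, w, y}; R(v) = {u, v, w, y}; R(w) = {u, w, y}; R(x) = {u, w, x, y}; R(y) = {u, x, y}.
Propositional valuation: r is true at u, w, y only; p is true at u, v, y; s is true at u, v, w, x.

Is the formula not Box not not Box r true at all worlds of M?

Let φ = not Box not not Box r. Evaluate φ at each world:
  u (successors {u, w, y}): φ is true.
  v (successors {u, v, w, y}): φ is true.
  w (successors {u, w, y}): φ is true.
  x (successors {u, w, x, y}): φ is true.
  y (successors {u, x, y}): φ is true.
For instance, at v:
  At v: Box not not Box r is false, so not Box not not Box r is true.
    At v: Box not not Box r requires not not Box r at every successor {u, v, w, y}.
      not not Box r fails at v, so Box not not Box r is false at v.

Yes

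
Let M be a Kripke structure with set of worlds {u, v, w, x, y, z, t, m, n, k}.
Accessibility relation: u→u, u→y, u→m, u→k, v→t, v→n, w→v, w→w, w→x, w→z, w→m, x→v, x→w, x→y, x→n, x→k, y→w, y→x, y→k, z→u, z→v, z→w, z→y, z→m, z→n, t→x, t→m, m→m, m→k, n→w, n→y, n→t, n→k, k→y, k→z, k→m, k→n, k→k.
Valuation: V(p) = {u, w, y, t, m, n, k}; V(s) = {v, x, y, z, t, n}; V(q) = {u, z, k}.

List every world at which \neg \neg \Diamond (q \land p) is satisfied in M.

Let φ = \neg \neg \Diamond (q \land p). Evaluate φ at each world:
  u (successors {u, y, m, k}): φ is true.
  v (successors {t, n}): φ is false.
  w (successors {v, w, x, z, m}): φ is false.
  x (successors {v, w, y, n, k}): φ is true.
  y (successors {w, x, k}): φ is true.
  z (successors {u, v, w, y, m, n}): φ is true.
  t (successors {x, m}): φ is false.
  m (successors {m, k}): φ is true.
  n (successors {w, y, t, k}): φ is true.
  k (successors {y, z, m, n, k}): φ is true.
For instance, at n:
  At n: \neg \Diamond (q \land p) is false, so \neg \neg \Diamond (q \land p) is true.
    At n: \Diamond (q \land p) is true, so \neg \Diamond (q \land p) is false.
      At n: \Diamond (q \land p) requires q \land p at some successor in {w, y, t, k}.
        q \land p holds at k, so \Diamond (q \land p) is true at n.
Satisfying worlds: {u, x, y, z, m, n, k}

u, x, y, z, m, n, k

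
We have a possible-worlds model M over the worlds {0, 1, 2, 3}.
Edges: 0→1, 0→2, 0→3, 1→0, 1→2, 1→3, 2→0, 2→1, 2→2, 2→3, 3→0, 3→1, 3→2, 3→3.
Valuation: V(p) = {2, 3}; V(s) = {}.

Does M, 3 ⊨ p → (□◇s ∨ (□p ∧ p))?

No

At 3: p is true, □◇s ∨ (□p ∧ p) is false, so p → (□◇s ∨ (□p ∧ p)) is false.
  At 3: □◇s is false, □p ∧ p is false, so □◇s ∨ (□p ∧ p) is false.
    At 3: □◇s requires ◇s at every successor {0, 1, 2, 3}.
      ◇s fails at 0, so □◇s is false at 3.
    At 3: □p is false, p is true, so □p ∧ p is false.
      At 3: □p requires p at every successor {0, 1, 2, 3}.
        p fails at 0, so □p is false at 3.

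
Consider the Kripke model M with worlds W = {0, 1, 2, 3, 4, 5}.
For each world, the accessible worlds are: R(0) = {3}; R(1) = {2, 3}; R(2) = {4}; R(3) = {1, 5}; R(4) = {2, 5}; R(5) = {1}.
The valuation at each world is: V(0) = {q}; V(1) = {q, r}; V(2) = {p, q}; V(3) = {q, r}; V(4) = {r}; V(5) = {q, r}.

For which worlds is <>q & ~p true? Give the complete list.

Let φ = <>q & ~p. Evaluate φ at each world:
  0 (successors {3}): φ is true.
  1 (successors {2, 3}): φ is true.
  2 (successors {4}): φ is false.
  3 (successors {1, 5}): φ is true.
  4 (successors {2, 5}): φ is true.
  5 (successors {1}): φ is true.
For instance, at 4:
  At 4: <>q is true, ~p is true, so <>q & ~p is true.
    At 4: <>q requires q at some successor in {2, 5}.
      q holds at 2, so <>q is true at 4.
Satisfying worlds: {0, 1, 3, 4, 5}

0, 1, 3, 4, 5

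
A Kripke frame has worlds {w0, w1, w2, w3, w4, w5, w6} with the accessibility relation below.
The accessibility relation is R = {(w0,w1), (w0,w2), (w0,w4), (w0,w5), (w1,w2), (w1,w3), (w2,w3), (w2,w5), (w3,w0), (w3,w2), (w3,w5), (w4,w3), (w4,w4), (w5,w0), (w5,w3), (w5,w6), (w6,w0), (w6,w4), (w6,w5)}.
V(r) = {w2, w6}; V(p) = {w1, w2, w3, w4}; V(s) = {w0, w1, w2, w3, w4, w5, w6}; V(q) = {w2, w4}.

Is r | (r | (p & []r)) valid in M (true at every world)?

Recall that []ψ holds at a world iff ψ holds at every accessible world, and <>ψ holds iff ψ holds at some accessible world.
Let φ = r | (r | (p & []r)). Evaluate φ at each world:
  w0 (successors {w1, w2, w4, w5}): φ is false.
  w1 (successors {w2, w3}): φ is false.
  w2 (successors {w3, w5}): φ is true.
  w3 (successors {w0, w2, w5}): φ is false.
  w4 (successors {w3, w4}): φ is false.
  w5 (successors {w0, w3, w6}): φ is false.
  w6 (successors {w0, w4, w5}): φ is true.
Detail at w0 (counterexample):
  At w0: r is false, r | (p & []r) is false, so r | (r | (p & []r)) is false.
    At w0: r is false, p & []r is false, so r | (p & []r) is false.
      At w0: p is false, []r is false, so p & []r is false.

No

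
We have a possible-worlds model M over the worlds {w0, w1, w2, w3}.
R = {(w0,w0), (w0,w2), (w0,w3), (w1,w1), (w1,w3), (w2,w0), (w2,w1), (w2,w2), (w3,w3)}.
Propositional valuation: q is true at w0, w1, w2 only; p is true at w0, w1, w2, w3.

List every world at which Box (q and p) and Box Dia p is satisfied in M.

Let φ = Box (q and p) and Box Dia p. Evaluate φ at each world:
  w0 (successors {w0, w2, w3}): φ is false.
  w1 (successors {w1, w3}): φ is false.
  w2 (successors {w0, w1, w2}): φ is true.
  w3 (successors {w3}): φ is false.
For instance, at w1:
  At w1: Box (q and p) is false, Box Dia p is true, so Box (q and p) and Box Dia p is false.
    At w1: Box (q and p) requires q and p at every successor {w1, w3}.
      q and p fails at w3, so Box (q and p) is false at w1.
    At w1: Box Dia p requires Dia p at every successor {w1, w3}.
      At w1: Dia p is true.
      At w3: Dia p is true.
    So Box Dia p is true at w1.
Satisfying worlds: {w2}

w2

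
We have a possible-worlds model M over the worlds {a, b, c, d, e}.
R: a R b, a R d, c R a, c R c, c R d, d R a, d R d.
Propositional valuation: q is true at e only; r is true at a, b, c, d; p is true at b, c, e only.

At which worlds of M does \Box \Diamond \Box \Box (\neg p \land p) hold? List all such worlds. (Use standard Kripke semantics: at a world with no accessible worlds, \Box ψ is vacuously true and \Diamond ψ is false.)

b, e

Recall that \Box ψ holds at a world iff ψ holds at every accessible world, and \Diamond ψ holds iff ψ holds at some accessible world.
Let φ = \Box \Diamond \Box \Box (\neg p \land p). Evaluate φ at each world:
  a (successors {b, d}): φ is false.
  b (successors ∅): φ is true.
  c (successors {a, c, d}): φ is false.
  d (successors {a, d}): φ is false.
  e (successors ∅): φ is true.
For instance, at a:
  At a: \Box \Diamond \Box \Box (\neg p \land p) requires \Diamond \Box \Box (\neg p \land p) at every successor {b, d}.
    \Diamond \Box \Box (\neg p \land p) fails at b, so \Box \Diamond \Box \Box (\neg p \land p) is false at a.
      At b: no accessible worlds, so \Diamond \Box \Box (\neg p \land p) is false.
Satisfying worlds: {b, e}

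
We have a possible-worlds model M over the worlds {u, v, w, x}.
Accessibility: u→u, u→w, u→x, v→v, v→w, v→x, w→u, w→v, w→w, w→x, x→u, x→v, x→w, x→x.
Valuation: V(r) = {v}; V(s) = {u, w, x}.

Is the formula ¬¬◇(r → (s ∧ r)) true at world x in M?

Yes

At x: ¬◇(r → (s ∧ r)) is false, so ¬¬◇(r → (s ∧ r)) is true.
  At x: ◇(r → (s ∧ r)) is true, so ¬◇(r → (s ∧ r)) is false.
    At x: ◇(r → (s ∧ r)) requires r → (s ∧ r) at some successor in {u, v, w, x}.
      r → (s ∧ r) holds at u, so ◇(r → (s ∧ r)) is true at x.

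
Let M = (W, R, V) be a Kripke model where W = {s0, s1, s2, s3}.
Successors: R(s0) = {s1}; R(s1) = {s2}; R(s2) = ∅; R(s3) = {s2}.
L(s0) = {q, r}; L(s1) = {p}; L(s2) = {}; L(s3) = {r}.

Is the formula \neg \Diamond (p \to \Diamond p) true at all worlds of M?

Recall that \Diamond ψ holds at a world iff ψ holds at some accessible world.
Let φ = \neg \Diamond (p \to \Diamond p). Evaluate φ at each world:
  s0 (successors {s1}): φ is true.
  s1 (successors {s2}): φ is false.
  s2 (successors ∅): φ is true.
  s3 (successors {s2}): φ is false.
Detail at s1 (counterexample):
  At s1: \Diamond (p \to \Diamond p) is true, so \neg \Diamond (p \to \Diamond p) is false.
    At s1: \Diamond (p \to \Diamond p) requires p \to \Diamond p at some successor in {s2}.
      p \to \Diamond p holds at s2, so \Diamond (p \to \Diamond p) is true at s1.

No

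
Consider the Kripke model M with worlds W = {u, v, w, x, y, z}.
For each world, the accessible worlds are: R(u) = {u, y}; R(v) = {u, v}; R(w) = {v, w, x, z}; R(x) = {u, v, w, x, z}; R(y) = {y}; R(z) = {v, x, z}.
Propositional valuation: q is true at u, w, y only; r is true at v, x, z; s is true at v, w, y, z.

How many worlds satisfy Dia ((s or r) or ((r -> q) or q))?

Let φ = Dia ((s or r) or ((r -> q) or q)). Evaluate φ at each world:
  u (successors {u, y}): φ is true.
  v (successors {u, v}): φ is true.
  w (successors {v, w, x, z}): φ is true.
  x (successors {u, v, w, x, z}): φ is true.
  y (successors {y}): φ is true.
  z (successors {v, x, z}): φ is true.
For instance, at v:
  At v: Dia ((s or r) or ((r -> q) or q)) requires (s or r) or ((r -> q) or q) at some successor in {u, v}.
    (s or r) or ((r -> q) or q) holds at u, so Dia ((s or r) or ((r -> q) or q)) is true at v.
Satisfying worlds: {u, v, w, x, y, z}

6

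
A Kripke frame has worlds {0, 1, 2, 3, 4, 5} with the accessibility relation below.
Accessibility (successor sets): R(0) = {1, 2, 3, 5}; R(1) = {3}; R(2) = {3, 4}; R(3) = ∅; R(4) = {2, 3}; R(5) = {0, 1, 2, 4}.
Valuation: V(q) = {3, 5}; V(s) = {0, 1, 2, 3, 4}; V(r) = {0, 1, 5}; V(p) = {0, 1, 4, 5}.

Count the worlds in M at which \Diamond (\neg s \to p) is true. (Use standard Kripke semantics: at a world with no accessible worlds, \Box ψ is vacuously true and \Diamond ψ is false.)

Let φ = \Diamond (\neg s \to p). Evaluate φ at each world:
  0 (successors {1, 2, 3, 5}): φ is true.
  1 (successors {3}): φ is true.
  2 (successors {3, 4}): φ is true.
  3 (successors ∅): φ is false.
  4 (successors {2, 3}): φ is true.
  5 (successors {0, 1, 2, 4}): φ is true.
For instance, at 4:
  At 4: \Diamond (\neg s \to p) requires \neg s \to p at some successor in {2, 3}.
    \neg s \to p holds at 2, so \Diamond (\neg s \to p) is true at 4.
Satisfying worlds: {0, 1, 2, 4, 5}

5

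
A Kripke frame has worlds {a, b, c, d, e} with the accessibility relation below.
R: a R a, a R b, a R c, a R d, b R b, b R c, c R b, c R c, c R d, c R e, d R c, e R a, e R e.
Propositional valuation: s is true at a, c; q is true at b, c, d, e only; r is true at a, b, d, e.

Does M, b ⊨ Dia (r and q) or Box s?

At b: Dia (r and q) is true, Box s is false, so Dia (r and q) or Box s is true.
  At b: Dia (r and q) requires r and q at some successor in {b, c}.
    r and q holds at b, so Dia (r and q) is true at b.
  At b: Box s requires s at every successor {b, c}.
    s fails at b, so Box s is false at b.

Yes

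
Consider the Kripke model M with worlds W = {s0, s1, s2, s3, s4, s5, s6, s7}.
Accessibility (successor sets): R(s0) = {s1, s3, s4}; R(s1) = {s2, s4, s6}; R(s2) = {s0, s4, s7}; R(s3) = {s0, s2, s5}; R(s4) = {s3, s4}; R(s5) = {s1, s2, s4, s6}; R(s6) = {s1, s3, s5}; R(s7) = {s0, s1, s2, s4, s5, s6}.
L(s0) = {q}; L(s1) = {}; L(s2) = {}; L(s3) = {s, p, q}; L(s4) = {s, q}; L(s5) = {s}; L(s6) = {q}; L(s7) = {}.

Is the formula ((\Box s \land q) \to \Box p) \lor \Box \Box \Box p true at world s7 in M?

Yes

At s7: (\Box s \land q) \to \Box p is true, \Box \Box \Box p is false, so ((\Box s \land q) \to \Box p) \lor \Box \Box \Box p is true.
  At s7: \Box s \land q is false, \Box p is false, so (\Box s \land q) \to \Box p is true.
    At s7: \Box s is false, q is false, so \Box s \land q is false.
      At s7: \Box s requires s at every successor {s0, s1, s2, s4, s5, s6}.
        s fails at s0, so \Box s is false at s7.
    At s7: \Box p requires p at every successor {s0, s1, s2, s4, s5, s6}.
      p fails at s0, so \Box p is false at s7.
  At s7: \Box \Box \Box p requires \Box \Box p at every successor {s0, s1, s2, s4, s5, s6}.
    \Box \Box p fails at s0, so \Box \Box \Box p is false at s7.
      At s0: \Box \Box p requires \Box p at every successor {s1, s3, s4}.
        \Box p fails at s1, so \Box \Box p is false at s0.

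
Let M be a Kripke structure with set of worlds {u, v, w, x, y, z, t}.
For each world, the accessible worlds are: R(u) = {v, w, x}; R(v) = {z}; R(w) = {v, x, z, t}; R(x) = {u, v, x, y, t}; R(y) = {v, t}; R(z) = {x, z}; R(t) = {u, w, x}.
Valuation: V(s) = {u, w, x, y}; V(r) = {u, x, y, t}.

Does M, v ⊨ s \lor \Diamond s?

At v: s is false, \Diamond s is false, so s \lor \Diamond s is false.
  At v: \Diamond s requires s at some successor in {z}.
    At z: s is false.
  So \Diamond s is false at v.

No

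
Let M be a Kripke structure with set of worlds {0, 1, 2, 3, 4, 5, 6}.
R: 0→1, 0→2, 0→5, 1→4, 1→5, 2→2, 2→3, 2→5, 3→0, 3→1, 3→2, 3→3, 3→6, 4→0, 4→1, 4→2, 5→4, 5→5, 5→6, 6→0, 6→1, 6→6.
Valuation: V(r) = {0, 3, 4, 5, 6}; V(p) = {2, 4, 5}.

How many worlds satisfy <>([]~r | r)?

Let φ = <>([]~r | r). Evaluate φ at each world:
  0 (successors {1, 2, 5}): φ is true.
  1 (successors {4, 5}): φ is true.
  2 (successors {2, 3, 5}): φ is true.
  3 (successors {0, 1, 2, 3, 6}): φ is true.
  4 (successors {0, 1, 2}): φ is true.
  5 (successors {4, 5, 6}): φ is true.
  6 (successors {0, 1, 6}): φ is true.
For instance, at 3:
  At 3: <>([]~r | r) requires []~r | r at some successor in {0, 1, 2, 3, 6}.
    []~r | r holds at 0, so <>([]~r | r) is true at 3.
      At 0: []~r is false, r is true, so []~r | r is true.
Satisfying worlds: {0, 1, 2, 3, 4, 5, 6}

7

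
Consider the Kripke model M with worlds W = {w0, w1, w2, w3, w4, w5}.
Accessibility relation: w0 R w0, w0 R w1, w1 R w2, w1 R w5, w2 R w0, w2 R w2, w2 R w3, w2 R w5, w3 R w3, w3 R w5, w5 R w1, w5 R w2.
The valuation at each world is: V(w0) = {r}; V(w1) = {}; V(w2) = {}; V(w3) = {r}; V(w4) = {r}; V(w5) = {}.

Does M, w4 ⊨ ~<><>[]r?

Recall that []ψ holds at a world iff ψ holds at every accessible world, and <>ψ holds iff ψ holds at some accessible world.
At w4: <><>[]r is false, so ~<><>[]r is true.
  At w4: no accessible worlds, so <><>[]r is false.

Yes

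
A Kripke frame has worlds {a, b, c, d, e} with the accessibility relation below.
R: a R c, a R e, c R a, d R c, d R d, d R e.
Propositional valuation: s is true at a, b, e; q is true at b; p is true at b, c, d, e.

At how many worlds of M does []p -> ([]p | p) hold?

Let φ = []p -> ([]p | p). Evaluate φ at each world:
  a (successors {c, e}): φ is true.
  b (successors ∅): φ is true.
  c (successors {a}): φ is true.
  d (successors {c, d, e}): φ is true.
  e (successors ∅): φ is true.
For instance, at c:
  At c: []p is false, []p | p is true, so []p -> ([]p | p) is true.
    At c: []p requires p at every successor {a}.
      p fails at a, so []p is false at c.
    At c: []p is false, p is true, so []p | p is true.
      At c: []p requires p at every successor {a}.
        p fails at a, so []p is false at c.
Satisfying worlds: {a, b, c, d, e}

5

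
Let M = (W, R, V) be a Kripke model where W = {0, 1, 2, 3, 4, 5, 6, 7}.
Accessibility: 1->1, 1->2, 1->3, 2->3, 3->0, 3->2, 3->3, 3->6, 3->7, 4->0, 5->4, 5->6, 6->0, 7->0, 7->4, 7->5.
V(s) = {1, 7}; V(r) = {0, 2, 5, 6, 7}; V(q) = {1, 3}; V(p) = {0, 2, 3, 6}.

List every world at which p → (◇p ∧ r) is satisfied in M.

Recall that ◇ψ holds at a world iff ψ holds at some accessible world.
Let φ = p → (◇p ∧ r). Evaluate φ at each world:
  0 (successors ∅): φ is false.
  1 (successors {1, 2, 3}): φ is true.
  2 (successors {3}): φ is true.
  3 (successors {0, 2, 3, 6, 7}): φ is false.
  4 (successors {0}): φ is true.
  5 (successors {4, 6}): φ is true.
  6 (successors {0}): φ is true.
  7 (successors {0, 4, 5}): φ is true.
For instance, at 3:
  At 3: p is true, ◇p ∧ r is false, so p → (◇p ∧ r) is false.
    At 3: ◇p is true, r is false, so ◇p ∧ r is false.
      At 3: ◇p requires p at some successor in {0, 2, 3, 6, 7}.
        p holds at 0, so ◇p is true at 3.
Satisfying worlds: {1, 2, 4, 5, 6, 7}

1, 2, 4, 5, 6, 7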